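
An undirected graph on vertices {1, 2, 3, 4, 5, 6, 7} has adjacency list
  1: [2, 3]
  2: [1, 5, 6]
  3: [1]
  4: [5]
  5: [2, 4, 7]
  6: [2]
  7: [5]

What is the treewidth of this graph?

A width-1 tree decomposition is:
Bags: B1 = {1, 2}  B2 = {2, 5}  B3 = {2, 6}  B4 = {4, 5}  B5 = {5, 7}  B6 = {1, 3}
Tree: B1–B2, B2–B3, B2–B4, B2–B5, B1–B6
Each bag holds 2 vertices, so the decomposition has width 1, which upper-bounds the treewidth. Any graph with an edge has treewidth ≥ 1, and G has the edge 1–2. The upper and lower bounds meet at 1, so that is the treewidth.

1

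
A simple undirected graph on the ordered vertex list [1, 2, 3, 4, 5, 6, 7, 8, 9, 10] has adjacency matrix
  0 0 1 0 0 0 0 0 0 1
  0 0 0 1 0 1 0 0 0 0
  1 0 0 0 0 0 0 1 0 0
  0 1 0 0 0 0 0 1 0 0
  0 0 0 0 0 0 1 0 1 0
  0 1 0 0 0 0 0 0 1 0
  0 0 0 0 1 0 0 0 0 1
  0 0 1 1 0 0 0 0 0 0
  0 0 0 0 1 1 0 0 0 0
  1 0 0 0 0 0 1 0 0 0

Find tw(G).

A width-2 tree decomposition is:
Bags: B1 = {5, 7, 10}  B2 = {5, 9, 10}  B3 = {6, 9, 10}  B4 = {2, 6, 10}  B5 = {2, 4, 10}  B6 = {4, 8, 10}  B7 = {3, 8, 10}  B8 = {1, 3, 10}
Tree: B1–B2, B2–B3, B3–B4, B4–B5, B5–B6, B6–B7, B7–B8
Every bag has size at most 3, so the width is 3 − 1 = 2 and tw(G) ≤ 2. The edges 10–7–5–9–6–2–4–8–3–1–10 form a cycle, so G is not a tree and its treewidth is at least 2. The upper and lower bounds meet at 2, so that is the treewidth.

2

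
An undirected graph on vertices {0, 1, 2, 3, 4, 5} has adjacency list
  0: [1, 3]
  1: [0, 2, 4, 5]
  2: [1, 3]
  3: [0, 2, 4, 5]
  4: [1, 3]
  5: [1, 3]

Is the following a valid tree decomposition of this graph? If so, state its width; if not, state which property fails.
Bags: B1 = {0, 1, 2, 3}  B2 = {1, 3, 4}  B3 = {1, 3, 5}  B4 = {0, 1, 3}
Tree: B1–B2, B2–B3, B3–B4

No — bags containing vertex 0 are not connected in the tree.

A tree decomposition must satisfy three properties: every vertex lies in some bag; for every edge, both endpoints lie together in some bag; and for every vertex, the bags containing it form a connected subtree. Here bags containing vertex 0 are not connected in the tree, so the decomposition is invalid.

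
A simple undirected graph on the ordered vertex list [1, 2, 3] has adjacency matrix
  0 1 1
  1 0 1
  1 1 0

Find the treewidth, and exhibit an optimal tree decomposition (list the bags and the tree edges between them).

Treewidth 2.
One such decomposition:
Bags: B1 = {1, 2, 3}
Tree: (single bag)

A single bag containing all 3 vertices is trivially a valid decomposition of width 2. For the lower bound, the 3 vertices {1, 2, 3} are pairwise adjacent, and any tree decomposition puts a clique entirely inside one bag — forcing width ≥ 2. The upper and lower bounds meet at 2, so that is the treewidth.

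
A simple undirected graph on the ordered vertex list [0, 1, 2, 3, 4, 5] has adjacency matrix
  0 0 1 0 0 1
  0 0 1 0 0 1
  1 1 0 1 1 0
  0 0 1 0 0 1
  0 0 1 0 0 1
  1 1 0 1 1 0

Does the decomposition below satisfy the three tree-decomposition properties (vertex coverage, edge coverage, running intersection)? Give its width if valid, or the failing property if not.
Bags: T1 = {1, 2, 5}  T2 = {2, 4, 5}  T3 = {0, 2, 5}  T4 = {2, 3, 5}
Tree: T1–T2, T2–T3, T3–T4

Checking the three conditions: (i) the bags cover all of {0, 1, 2, 3, 4, 5}; (ii) for each edge, some bag contains both endpoints; (iii) the bags containing any fixed vertex form a subtree. All hold, so the decomposition is valid with width 3 − 1 = 2.

Yes; width 2.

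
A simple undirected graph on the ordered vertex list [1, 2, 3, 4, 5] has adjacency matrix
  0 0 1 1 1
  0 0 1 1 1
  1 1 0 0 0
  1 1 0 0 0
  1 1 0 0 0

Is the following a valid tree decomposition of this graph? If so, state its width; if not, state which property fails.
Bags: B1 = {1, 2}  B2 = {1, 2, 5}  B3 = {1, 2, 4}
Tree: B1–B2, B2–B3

A tree decomposition must satisfy three properties: every vertex lies in some bag; for every edge, both endpoints lie together in some bag; and for every vertex, the bags containing it form a connected subtree. Here vertex 3 appears in no bag, so the decomposition is invalid.

No — vertex 3 appears in no bag.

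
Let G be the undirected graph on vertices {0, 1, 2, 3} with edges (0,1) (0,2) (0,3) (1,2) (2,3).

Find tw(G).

2

A width-2 tree decomposition is:
Bags: B1 = {0, 2, 3}  B2 = {0, 1, 2}
Tree: B1–B2
The largest bag has 3 vertices, giving width 2; this decomposition certifies tw(G) ≤ 2. On the other hand G contains the 3-clique {0, 1, 2}. A clique must lie in a single bag of any decomposition, so no decomposition can have width below 2. Combining the bounds, tw(G) = 2.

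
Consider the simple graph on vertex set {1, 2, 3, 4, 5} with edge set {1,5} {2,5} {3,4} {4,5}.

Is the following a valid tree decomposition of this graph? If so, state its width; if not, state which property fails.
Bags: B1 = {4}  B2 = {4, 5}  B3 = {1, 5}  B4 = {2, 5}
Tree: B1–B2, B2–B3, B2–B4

No — vertex 3 appears in no bag.

A tree decomposition must satisfy three properties: every vertex lies in some bag; for every edge, both endpoints lie together in some bag; and for every vertex, the bags containing it form a connected subtree. Here vertex 3 appears in no bag, so the decomposition is invalid.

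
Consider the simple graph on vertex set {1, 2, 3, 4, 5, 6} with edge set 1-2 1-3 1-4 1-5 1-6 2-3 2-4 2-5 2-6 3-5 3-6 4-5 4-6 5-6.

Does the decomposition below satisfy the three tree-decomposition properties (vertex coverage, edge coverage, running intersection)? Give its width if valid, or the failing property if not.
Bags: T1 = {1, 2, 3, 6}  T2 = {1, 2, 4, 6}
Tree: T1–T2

No — vertex 5 appears in no bag.

A tree decomposition must satisfy three properties: every vertex lies in some bag; for every edge, both endpoints lie together in some bag; and for every vertex, the bags containing it form a connected subtree. Here vertex 5 appears in no bag, so the decomposition is invalid.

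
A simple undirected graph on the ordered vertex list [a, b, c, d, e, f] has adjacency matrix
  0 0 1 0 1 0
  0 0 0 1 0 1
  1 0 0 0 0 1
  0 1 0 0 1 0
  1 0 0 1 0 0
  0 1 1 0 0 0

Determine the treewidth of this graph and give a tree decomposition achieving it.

Treewidth 2.
Bags: B1 = {b, c, f}  B2 = {a, b, c}  B3 = {a, b, e}  B4 = {b, d, e}
Tree: B1–B2, B2–B3, B3–B4

Every bag has size at most 3, so the width is 3 − 1 = 2 and tw(G) ≤ 2. The edges b–f–c–a–e–d–b form a cycle, so G is not a tree and its treewidth is at least 2. The upper and lower bounds meet at 2, so that is the treewidth.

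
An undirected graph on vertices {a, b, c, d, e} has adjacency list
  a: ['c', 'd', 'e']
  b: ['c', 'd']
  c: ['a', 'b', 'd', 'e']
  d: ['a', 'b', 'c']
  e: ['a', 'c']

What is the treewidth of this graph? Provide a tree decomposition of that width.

The largest bag has 3 vertices, giving width 2; this decomposition certifies tw(G) ≤ 2. On the other hand G contains the 3-clique {a, c, d}. A clique must lie in a single bag of any decomposition, so no decomposition can have width below 2. The upper and lower bounds meet at 2, so that is the treewidth.

Treewidth 2.
Bags: B1 = {b, c, d}  B2 = {a, c, d}  B3 = {a, c, e}
Tree: B1–B2, B2–B3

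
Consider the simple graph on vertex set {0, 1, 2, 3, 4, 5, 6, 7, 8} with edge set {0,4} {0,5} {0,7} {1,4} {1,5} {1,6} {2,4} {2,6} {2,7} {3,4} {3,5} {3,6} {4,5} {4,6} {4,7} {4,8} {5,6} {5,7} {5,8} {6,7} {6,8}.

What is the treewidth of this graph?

A width-3 tree decomposition is:
Bags: B1 = {1, 4, 5, 6}  B2 = {4, 5, 6, 7}  B3 = {4, 5, 6, 8}  B4 = {2, 4, 6, 7}  B5 = {0, 4, 5, 7}  B6 = {3, 4, 5, 6}
Tree: B1–B2, B2–B3, B2–B4, B2–B5, B3–B6
The largest bag has 4 vertices, giving width 3; this decomposition certifies tw(G) ≤ 3. For the lower bound, the 4 vertices {2, 4, 6, 7} are pairwise adjacent, and any tree decomposition puts a clique entirely inside one bag — forcing width ≥ 3. The upper and lower bounds meet at 3, so that is the treewidth.

3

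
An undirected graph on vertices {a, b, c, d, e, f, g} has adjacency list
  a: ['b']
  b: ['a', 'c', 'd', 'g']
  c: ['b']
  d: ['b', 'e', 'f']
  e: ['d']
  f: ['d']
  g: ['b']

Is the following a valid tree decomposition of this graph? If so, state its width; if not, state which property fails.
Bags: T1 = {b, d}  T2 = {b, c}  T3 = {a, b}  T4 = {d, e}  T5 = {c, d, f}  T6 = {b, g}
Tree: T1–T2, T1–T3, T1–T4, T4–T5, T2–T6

No — bags containing vertex c are not connected in the tree.

A tree decomposition must satisfy three properties: every vertex lies in some bag; for every edge, both endpoints lie together in some bag; and for every vertex, the bags containing it form a connected subtree. Here bags containing vertex c are not connected in the tree, so the decomposition is invalid.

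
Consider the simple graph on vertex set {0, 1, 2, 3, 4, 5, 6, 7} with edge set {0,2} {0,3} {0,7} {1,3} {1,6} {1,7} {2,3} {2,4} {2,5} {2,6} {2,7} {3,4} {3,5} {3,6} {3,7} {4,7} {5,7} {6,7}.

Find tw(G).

3

A width-3 tree decomposition is:
Bags: B1 = {2, 3, 5, 7}  B2 = {0, 2, 3, 7}  B3 = {2, 3, 6, 7}  B4 = {1, 3, 6, 7}  B5 = {2, 3, 4, 7}
Tree: B1–B2, B2–B3, B3–B4, B1–B5
Each bag holds 4 vertices, so the decomposition has width 3, which upper-bounds the treewidth. On the other hand G contains the 4-clique {1, 3, 6, 7}. A clique must lie in a single bag of any decomposition, so no decomposition can have width below 3. The upper and lower bounds meet at 3, so that is the treewidth.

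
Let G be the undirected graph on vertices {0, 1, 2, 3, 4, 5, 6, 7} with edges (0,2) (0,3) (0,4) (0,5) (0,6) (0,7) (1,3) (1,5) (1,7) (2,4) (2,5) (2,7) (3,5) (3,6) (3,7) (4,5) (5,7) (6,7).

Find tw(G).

3

A width-3 tree decomposition is:
Bags: B1 = {1, 3, 5, 7}  B2 = {0, 3, 5, 7}  B3 = {0, 2, 5, 7}  B4 = {0, 2, 4, 5}  B5 = {0, 3, 6, 7}
Tree: B1–B2, B2–B3, B3–B4, B2–B5
Every bag has size at most 4, so the width is 4 − 1 = 3 and tw(G) ≤ 3. On the other hand G contains the 4-clique {0, 2, 4, 5}. A clique must lie in a single bag of any decomposition, so no decomposition can have width below 3. The upper and lower bounds meet at 3, so that is the treewidth.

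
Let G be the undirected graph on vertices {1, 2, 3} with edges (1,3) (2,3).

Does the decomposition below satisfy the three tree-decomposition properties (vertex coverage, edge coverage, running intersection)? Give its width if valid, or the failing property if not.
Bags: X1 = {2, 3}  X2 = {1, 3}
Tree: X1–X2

Every vertex of G appears in some bag (union = {1, 2, 3}); every edge is covered by a bag; and for each vertex v the set of bags containing v is connected in the bag tree. The decomposition is therefore valid. The largest bag has 2 vertices, so the width is 1.

Yes; width 1.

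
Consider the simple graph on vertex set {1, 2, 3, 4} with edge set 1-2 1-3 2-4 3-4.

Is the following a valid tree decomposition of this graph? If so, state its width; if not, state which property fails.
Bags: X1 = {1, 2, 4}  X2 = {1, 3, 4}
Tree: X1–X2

Yes; width 2.

Vertex coverage: the bags together contain {1, 2, 3, 4}, the full vertex set. Edge coverage: each edge of G has both endpoints in at least one bag. Running intersection: for every vertex, the bags containing it form a connected subtree. All three properties hold, so this is a valid tree decomposition of width max|bag| − 1 = 2, and hence tw(G) ≤ 2.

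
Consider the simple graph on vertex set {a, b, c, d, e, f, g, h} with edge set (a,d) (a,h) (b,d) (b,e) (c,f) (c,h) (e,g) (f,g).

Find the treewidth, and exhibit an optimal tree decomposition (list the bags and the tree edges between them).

Treewidth 2.
Bags: B1 = {a, b, d}  B2 = {a, b, h}  B3 = {b, c, h}  B4 = {b, c, f}  B5 = {b, f, g}  B6 = {b, e, g}
Tree: B1–B2, B2–B3, B3–B4, B4–B5, B5–B6

The largest bag has 3 vertices, giving width 2; this decomposition certifies tw(G) ≤ 2. The edges b–d–a–h–c–f–g–e–b form a cycle, so G is not a tree and its treewidth is at least 2. Therefore the treewidth is 2.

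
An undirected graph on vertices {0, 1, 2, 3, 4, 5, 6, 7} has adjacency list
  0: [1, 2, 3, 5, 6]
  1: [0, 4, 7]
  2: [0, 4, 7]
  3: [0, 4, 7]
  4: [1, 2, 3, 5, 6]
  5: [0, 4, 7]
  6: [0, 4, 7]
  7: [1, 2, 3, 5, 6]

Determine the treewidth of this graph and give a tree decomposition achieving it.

Treewidth 3.
One optimal decomposition is:
Bags: B1 = {0, 1, 4, 7}  B2 = {0, 4, 5, 7}  B3 = {0, 3, 4, 7}  B4 = {0, 4, 6, 7}  B5 = {0, 2, 4, 7}
Tree: B1–B2, B2–B3, B3–B4, B4–B5

Every bag has size at most 4, so the width is 4 − 1 = 3 and tw(G) ≤ 3. For the lower bound: the 4 vertex sets {1,7}, {0,5}, {4}, {3} are disjoint, each induces a connected subgraph, and every pair is joined by at least one edge of G. Contracting each set to a single vertex therefore yields K_{4} as a minor, and since treewidth is minor-monotone, tw(G) ≥ tw(K_{4}) = 3. Combining the bounds, tw(G) = 3.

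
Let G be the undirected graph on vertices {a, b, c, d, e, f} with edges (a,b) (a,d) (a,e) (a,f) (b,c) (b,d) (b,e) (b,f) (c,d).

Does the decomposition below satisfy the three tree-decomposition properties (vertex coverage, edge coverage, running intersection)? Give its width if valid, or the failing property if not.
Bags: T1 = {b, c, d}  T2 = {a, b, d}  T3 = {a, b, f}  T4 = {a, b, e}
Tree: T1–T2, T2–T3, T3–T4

Checking the three conditions: (i) the bags cover all of {a, b, c, d, e, f}; (ii) for each edge, some bag contains both endpoints; (iii) the bags containing any fixed vertex form a subtree. All hold, so the decomposition is valid with width 3 − 1 = 2.

Yes; width 2.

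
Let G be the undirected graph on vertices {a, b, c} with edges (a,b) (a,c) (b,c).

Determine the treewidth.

A width-2 tree decomposition is:
Bags: B1 = {a, b, c}
Tree: (single bag)
A single bag containing all 3 vertices is trivially a valid decomposition of width 2. Conversely, {a, b, c} is a clique of size 3, and the vertices of any clique must share a bag in every tree decomposition; so some bag has ≥ 3 vertices and tw(G) ≥ 2. Combining the bounds, tw(G) = 2.

2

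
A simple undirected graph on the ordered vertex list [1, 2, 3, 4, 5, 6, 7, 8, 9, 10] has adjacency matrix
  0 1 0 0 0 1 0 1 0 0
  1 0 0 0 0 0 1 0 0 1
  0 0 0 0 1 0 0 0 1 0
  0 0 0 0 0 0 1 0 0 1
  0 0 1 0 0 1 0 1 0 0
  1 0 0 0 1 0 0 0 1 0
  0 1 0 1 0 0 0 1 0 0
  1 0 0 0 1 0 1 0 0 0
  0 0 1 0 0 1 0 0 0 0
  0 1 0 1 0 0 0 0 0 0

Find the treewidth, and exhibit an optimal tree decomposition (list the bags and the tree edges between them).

Treewidth 2.
One optimal decomposition is:
Bags: B1 = {2, 4, 10}  B2 = {2, 4, 7}  B3 = {1, 2, 7}  B4 = {1, 7, 8}  B5 = {1, 6, 8}  B6 = {5, 6, 8}  B7 = {5, 6, 9}  B8 = {3, 5, 9}
Tree: B1–B2, B2–B3, B3–B4, B4–B5, B5–B6, B6–B7, B7–B8

Each bag holds 3 vertices, so the decomposition has width 2, which upper-bounds the treewidth. For the lower bound, G contains the cycle 10–4–7–2–10, so G is not a forest; only forests have treewidth ≤ 1, hence tw(G) ≥ 2. Hence tw(G) = 2 exactly.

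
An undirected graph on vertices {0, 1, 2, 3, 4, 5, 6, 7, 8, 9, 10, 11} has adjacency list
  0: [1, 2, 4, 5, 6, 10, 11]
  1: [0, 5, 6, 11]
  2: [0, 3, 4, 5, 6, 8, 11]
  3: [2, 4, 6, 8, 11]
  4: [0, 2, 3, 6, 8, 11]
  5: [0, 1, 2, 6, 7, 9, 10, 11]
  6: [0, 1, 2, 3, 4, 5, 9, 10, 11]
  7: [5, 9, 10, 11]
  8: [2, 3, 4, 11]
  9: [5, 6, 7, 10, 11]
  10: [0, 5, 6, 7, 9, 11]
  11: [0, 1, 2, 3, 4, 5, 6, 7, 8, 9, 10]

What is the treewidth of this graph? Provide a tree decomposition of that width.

Every bag has size at most 5, so the width is 5 − 1 = 4 and tw(G) ≤ 4. Conversely, {2, 3, 4, 8, 11} is a clique of size 5, and the vertices of any clique must share a bag in every tree decomposition; so some bag has ≥ 5 vertices and tw(G) ≥ 4. Therefore the treewidth is 4.

Treewidth 4.
Bags: B1 = {0, 5, 6, 10, 11}  B2 = {0, 1, 5, 6, 11}  B3 = {0, 2, 5, 6, 11}  B4 = {5, 6, 9, 10, 11}  B5 = {0, 2, 4, 6, 11}  B6 = {2, 3, 4, 6, 11}  B7 = {5, 7, 9, 10, 11}  B8 = {2, 3, 4, 8, 11}
Tree: B1–B2, B1–B3, B1–B4, B3–B5, B5–B6, B4–B7, B6–B8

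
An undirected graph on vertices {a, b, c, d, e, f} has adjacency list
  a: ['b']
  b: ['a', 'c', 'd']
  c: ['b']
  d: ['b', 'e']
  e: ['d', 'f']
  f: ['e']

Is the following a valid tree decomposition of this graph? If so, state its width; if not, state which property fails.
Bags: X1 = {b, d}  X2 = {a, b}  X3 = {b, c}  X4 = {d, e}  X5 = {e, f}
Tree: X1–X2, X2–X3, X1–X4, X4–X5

Checking the three conditions: (i) the bags cover all of {a, b, c, d, e, f}; (ii) for each edge, some bag contains both endpoints; (iii) the bags containing any fixed vertex form a subtree. All hold, so the decomposition is valid with width 2 − 1 = 1.

Yes; width 1.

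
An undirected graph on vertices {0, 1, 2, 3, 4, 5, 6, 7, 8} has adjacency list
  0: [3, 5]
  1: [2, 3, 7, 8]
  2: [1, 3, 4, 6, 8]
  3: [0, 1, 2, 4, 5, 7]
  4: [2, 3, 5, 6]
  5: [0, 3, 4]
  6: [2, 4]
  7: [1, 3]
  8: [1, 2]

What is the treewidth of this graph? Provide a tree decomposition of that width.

Treewidth 2.
Bags: B1 = {1, 2, 3}  B2 = {2, 3, 4}  B3 = {1, 3, 7}  B4 = {3, 4, 5}  B5 = {0, 3, 5}  B6 = {2, 4, 6}  B7 = {1, 2, 8}
Tree: B1–B2, B1–B3, B2–B4, B4–B5, B2–B6, B1–B7

Each bag holds 3 vertices, so the decomposition has width 2, which upper-bounds the treewidth. Conversely, {1, 2, 8} is a clique of size 3, and the vertices of any clique must share a bag in every tree decomposition; so some bag has ≥ 3 vertices and tw(G) ≥ 2. Hence tw(G) = 2 exactly.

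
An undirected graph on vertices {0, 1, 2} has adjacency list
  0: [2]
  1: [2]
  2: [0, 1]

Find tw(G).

A width-1 tree decomposition is:
Bags: B1 = {0, 2}  B2 = {1, 2}
Tree: B1–B2
The largest bag has 2 vertices, giving width 1; this decomposition certifies tw(G) ≤ 1. G has an edge, so its treewidth is at least 1. The upper and lower bounds meet at 1, so that is the treewidth.

1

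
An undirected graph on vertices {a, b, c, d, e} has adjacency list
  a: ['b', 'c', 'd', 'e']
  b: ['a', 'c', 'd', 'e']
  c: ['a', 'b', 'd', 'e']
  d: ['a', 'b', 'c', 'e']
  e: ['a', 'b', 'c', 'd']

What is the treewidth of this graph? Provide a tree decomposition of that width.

A single bag containing all 5 vertices is trivially a valid decomposition of width 4. For the lower bound, the 5 vertices {a, b, c, d, e} are pairwise adjacent, and any tree decomposition puts a clique entirely inside one bag — forcing width ≥ 4. Therefore the treewidth is 4.

Treewidth 4.
Bags: B1 = {a, b, c, d, e}
Tree: (single bag)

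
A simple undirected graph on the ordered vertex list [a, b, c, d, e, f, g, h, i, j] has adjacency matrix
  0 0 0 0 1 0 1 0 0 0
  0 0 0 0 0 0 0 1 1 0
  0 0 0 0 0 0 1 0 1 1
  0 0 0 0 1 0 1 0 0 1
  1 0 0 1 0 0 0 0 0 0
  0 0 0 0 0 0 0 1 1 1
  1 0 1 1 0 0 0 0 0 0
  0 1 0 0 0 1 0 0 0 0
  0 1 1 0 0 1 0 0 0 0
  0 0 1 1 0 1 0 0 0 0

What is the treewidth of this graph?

2

A width-2 tree decomposition is:
Bags: B1 = {b, h, i}  B2 = {f, h, i}  B3 = {c, f, i}  B4 = {c, f, j}  B5 = {c, g, j}  B6 = {d, g, j}  B7 = {a, d, g}  B8 = {a, d, e}
Tree: B1–B2, B2–B3, B3–B4, B4–B5, B5–B6, B6–B7, B7–B8
Every bag has size at most 3, so the width is 3 − 1 = 2 and tw(G) ≤ 2. The edges b–h–f–i–b form a cycle, so G is not a tree and its treewidth is at least 2. Therefore the treewidth is 2.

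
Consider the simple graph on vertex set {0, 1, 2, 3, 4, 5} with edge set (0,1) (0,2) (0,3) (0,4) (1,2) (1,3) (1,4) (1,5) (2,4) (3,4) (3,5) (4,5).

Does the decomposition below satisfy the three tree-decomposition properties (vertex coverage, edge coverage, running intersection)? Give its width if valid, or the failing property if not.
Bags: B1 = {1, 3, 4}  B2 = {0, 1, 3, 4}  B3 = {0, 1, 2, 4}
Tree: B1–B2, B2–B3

A tree decomposition must satisfy three properties: every vertex lies in some bag; for every edge, both endpoints lie together in some bag; and for every vertex, the bags containing it form a connected subtree. Here vertex 5 appears in no bag, so the decomposition is invalid.

No — vertex 5 appears in no bag.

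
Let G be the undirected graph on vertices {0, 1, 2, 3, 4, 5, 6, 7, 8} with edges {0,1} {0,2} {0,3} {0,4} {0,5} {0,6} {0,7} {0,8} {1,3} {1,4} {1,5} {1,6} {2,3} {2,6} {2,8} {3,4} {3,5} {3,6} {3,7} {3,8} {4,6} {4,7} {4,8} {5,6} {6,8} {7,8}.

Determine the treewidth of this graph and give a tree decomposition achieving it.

The largest bag has 5 vertices, giving width 4; this decomposition certifies tw(G) ≤ 4. On the other hand G contains the 5-clique {0, 2, 3, 6, 8}. A clique must lie in a single bag of any decomposition, so no decomposition can have width below 4. The upper and lower bounds meet at 4, so that is the treewidth.

Treewidth 4.
Bags: B1 = {0, 3, 4, 6, 8}  B2 = {0, 1, 3, 4, 6}  B3 = {0, 1, 3, 5, 6}  B4 = {0, 3, 4, 7, 8}  B5 = {0, 2, 3, 6, 8}
Tree: B1–B2, B2–B3, B1–B4, B1–B5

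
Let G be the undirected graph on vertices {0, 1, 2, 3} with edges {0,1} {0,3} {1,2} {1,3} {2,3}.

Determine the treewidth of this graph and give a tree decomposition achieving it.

Treewidth 2.
One optimal decomposition is:
Bags: B1 = {1, 2, 3}  B2 = {0, 1, 3}
Tree: B1–B2

Every bag has size at most 3, so the width is 3 − 1 = 2 and tw(G) ≤ 2. On the other hand G contains the 3-clique {0, 1, 3}. A clique must lie in a single bag of any decomposition, so no decomposition can have width below 2. Hence tw(G) = 2 exactly.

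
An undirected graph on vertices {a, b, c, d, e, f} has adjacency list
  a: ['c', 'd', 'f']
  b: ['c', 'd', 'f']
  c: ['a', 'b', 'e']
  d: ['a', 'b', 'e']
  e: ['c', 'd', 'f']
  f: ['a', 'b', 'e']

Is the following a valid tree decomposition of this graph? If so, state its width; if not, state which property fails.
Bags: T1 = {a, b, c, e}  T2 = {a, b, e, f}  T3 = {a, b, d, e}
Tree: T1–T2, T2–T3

Yes; width 3.

Checking the three conditions: (i) the bags cover all of {a, b, c, d, e, f}; (ii) for each edge, some bag contains both endpoints; (iii) the bags containing any fixed vertex form a subtree. All hold, so the decomposition is valid with width 4 − 1 = 3.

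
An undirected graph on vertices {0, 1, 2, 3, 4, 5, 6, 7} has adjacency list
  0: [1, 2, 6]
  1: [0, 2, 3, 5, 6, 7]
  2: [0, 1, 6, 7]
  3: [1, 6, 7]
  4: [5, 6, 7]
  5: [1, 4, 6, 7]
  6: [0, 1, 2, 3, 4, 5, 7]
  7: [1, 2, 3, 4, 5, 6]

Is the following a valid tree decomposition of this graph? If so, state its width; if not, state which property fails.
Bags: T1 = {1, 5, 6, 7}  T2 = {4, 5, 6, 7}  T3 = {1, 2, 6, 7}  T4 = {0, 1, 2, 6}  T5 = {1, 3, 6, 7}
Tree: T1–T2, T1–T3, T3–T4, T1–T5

Yes; width 3.

Every vertex of G appears in some bag (union = {0, 1, 2, 3, 4, 5, 6, 7}); every edge is covered by a bag; and for each vertex v the set of bags containing v is connected in the bag tree. The decomposition is therefore valid. The largest bag has 4 vertices, so the width is 3.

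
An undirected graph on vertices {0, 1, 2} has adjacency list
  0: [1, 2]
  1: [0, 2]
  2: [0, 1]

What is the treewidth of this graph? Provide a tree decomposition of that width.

Treewidth 2.
One optimal decomposition is:
Bags: B1 = {0, 1, 2}
Tree: (single bag)

A single bag containing all 3 vertices is trivially a valid decomposition of width 2. On the other hand G contains the 3-clique {0, 1, 2}. A clique must lie in a single bag of any decomposition, so no decomposition can have width below 2. Combining the bounds, tw(G) = 2.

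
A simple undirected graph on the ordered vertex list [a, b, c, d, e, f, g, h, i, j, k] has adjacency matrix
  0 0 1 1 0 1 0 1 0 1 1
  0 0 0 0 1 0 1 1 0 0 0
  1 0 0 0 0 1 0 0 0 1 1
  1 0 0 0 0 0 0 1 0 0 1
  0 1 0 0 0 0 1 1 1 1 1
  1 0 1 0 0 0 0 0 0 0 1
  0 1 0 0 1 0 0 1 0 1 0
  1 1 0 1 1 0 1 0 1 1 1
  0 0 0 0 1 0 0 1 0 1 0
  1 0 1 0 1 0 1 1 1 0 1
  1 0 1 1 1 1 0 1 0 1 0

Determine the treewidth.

A width-3 tree decomposition is:
Bags: B1 = {e, h, j, k}  B2 = {a, h, j, k}  B3 = {e, g, h, j}  B4 = {a, c, j, k}  B5 = {e, h, i, j}  B6 = {a, c, f, k}  B7 = {b, e, g, h}  B8 = {a, d, h, k}
Tree: B1–B2, B1–B3, B2–B4, B3–B5, B4–B6, B3–B7, B2–B8
The largest bag has 4 vertices, giving width 3; this decomposition certifies tw(G) ≤ 3. Conversely, {a, d, h, k} is a clique of size 4, and the vertices of any clique must share a bag in every tree decomposition; so some bag has ≥ 4 vertices and tw(G) ≥ 3. Combining the bounds, tw(G) = 3.

3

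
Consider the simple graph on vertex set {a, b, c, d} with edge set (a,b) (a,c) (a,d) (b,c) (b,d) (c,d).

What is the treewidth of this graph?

A width-3 tree decomposition is:
Bags: B1 = {a, b, c, d}
Tree: (single bag)
With just one bag of size 4, the width is 4 − 1 = 3, so tw(G) ≤ 3. Conversely, {a, b, c, d} is a clique of size 4, and the vertices of any clique must share a bag in every tree decomposition; so some bag has ≥ 4 vertices and tw(G) ≥ 3. Therefore the treewidth is 3.

3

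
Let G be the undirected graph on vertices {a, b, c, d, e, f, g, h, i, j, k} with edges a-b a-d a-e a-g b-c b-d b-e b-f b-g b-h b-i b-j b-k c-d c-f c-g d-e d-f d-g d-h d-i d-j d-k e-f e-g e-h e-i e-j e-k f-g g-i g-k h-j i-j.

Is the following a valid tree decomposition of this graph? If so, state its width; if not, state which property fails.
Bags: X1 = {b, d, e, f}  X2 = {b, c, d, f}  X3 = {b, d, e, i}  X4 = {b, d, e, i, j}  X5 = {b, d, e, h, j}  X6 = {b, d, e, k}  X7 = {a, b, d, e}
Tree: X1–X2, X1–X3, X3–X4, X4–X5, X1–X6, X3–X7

A tree decomposition must satisfy three properties: every vertex lies in some bag; for every edge, both endpoints lie together in some bag; and for every vertex, the bags containing it form a connected subtree. Here vertex g appears in no bag, so the decomposition is invalid.

No — vertex g appears in no bag.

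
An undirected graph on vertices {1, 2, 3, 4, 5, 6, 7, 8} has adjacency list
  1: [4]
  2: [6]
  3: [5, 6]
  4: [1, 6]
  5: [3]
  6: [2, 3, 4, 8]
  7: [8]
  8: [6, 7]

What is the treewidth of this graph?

A width-1 tree decomposition is:
Bags: B1 = {2, 6}  B2 = {3, 6}  B3 = {4, 6}  B4 = {3, 5}  B5 = {6, 8}  B6 = {1, 4}  B7 = {7, 8}
Tree: B1–B2, B1–B3, B2–B4, B1–B5, B3–B6, B5–B7
Each bag holds 2 vertices, so the decomposition has width 1, which upper-bounds the treewidth. G has an edge, so its treewidth is at least 1. The upper and lower bounds meet at 1, so that is the treewidth.

1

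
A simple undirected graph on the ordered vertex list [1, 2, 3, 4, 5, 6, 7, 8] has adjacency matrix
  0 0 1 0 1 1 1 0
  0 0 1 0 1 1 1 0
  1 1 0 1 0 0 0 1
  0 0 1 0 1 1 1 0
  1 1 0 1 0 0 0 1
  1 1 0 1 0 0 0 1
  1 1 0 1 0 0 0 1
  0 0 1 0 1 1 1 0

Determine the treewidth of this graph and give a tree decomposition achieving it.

Every bag has size at most 5, so the width is 5 − 1 = 4 and tw(G) ≤ 4. For the lower bound: the 5 vertex sets {6,8}, {1,5}, {4,7}, {3}, {2} are disjoint, each induces a connected subgraph, and every pair is joined by at least one edge of G. Contracting each set to a single vertex therefore yields K_{5} as a minor, and since treewidth is minor-monotone, tw(G) ≥ tw(K_{5}) = 4. Combining the bounds, tw(G) = 4.

Treewidth 4.
One optimal decomposition is:
Bags: B1 = {3, 5, 6, 7, 8}  B2 = {1, 3, 5, 6, 7}  B3 = {3, 4, 5, 6, 7}  B4 = {2, 3, 5, 6, 7}
Tree: B1–B2, B2–B3, B3–B4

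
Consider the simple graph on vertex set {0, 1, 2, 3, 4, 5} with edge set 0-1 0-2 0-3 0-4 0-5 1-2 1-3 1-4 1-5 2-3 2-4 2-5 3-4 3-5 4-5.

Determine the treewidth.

5

A width-5 tree decomposition is:
Bags: B1 = {0, 1, 2, 3, 4, 5}
Tree: (single bag)
With just one bag of size 6, the width is 6 − 1 = 5, so tw(G) ≤ 5. Conversely, {0, 1, 2, 3, 4, 5} is a clique of size 6, and the vertices of any clique must share a bag in every tree decomposition; so some bag has ≥ 6 vertices and tw(G) ≥ 5. Hence tw(G) = 5 exactly.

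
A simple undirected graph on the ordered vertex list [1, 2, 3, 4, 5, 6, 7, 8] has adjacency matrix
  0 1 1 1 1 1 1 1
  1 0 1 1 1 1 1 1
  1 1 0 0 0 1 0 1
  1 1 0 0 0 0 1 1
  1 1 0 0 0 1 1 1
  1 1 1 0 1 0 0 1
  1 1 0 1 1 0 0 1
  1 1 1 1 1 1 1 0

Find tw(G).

A width-4 tree decomposition is:
Bags: B1 = {1, 2, 4, 7, 8}  B2 = {1, 2, 5, 7, 8}  B3 = {1, 2, 5, 6, 8}  B4 = {1, 2, 3, 6, 8}
Tree: B1–B2, B2–B3, B3–B4
Each bag holds 5 vertices, so the decomposition has width 4, which upper-bounds the treewidth. On the other hand G contains the 5-clique {1, 2, 3, 6, 8}. A clique must lie in a single bag of any decomposition, so no decomposition can have width below 4. The upper and lower bounds meet at 4, so that is the treewidth.

4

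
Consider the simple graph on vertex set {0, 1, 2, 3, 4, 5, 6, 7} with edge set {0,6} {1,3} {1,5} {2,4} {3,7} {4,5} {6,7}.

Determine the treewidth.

A width-1 tree decomposition is:
Bags: B1 = {2, 4}  B2 = {4, 5}  B3 = {1, 5}  B4 = {1, 3}  B5 = {3, 7}  B6 = {6, 7}  B7 = {0, 6}
Tree: B1–B2, B2–B3, B3–B4, B4–B5, B5–B6, B6–B7
The largest bag has 2 vertices, giving width 1; this decomposition certifies tw(G) ≤ 1. G has an edge, so its treewidth is at least 1. Therefore the treewidth is 1.

1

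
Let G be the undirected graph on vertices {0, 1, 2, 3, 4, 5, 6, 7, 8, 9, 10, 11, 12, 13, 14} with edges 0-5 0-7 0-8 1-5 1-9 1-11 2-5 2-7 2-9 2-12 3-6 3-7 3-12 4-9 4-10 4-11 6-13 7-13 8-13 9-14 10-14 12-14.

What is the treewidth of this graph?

3

A width-3 tree decomposition is:
Bags: B1 = {1, 4, 10, 11}  B2 = {1, 4, 9, 10}  B3 = {1, 9, 10, 14}  B4 = {1, 5, 9, 14}  B5 = {2, 5, 9, 14}  B6 = {2, 5, 12, 14}  B7 = {0, 2, 5, 12}  B8 = {0, 2, 7, 12}  B9 = {0, 3, 7, 12}  B10 = {0, 3, 7, 8}  B11 = {3, 7, 8, 13}  B12 = {3, 6, 8, 13}
Tree: B1–B2, B2–B3, B3–B4, B4–B5, B5–B6, B6–B7, B7–B8, B8–B9, B9–B10, B10–B11, B11–B12
Each bag holds 4 vertices, so the decomposition has width 3, which upper-bounds the treewidth. For the lower bound: the 4 vertex sets {4,10,11}, {1}, {9}, {2,5,12,14} are disjoint, each induces a connected subgraph, and every pair is joined by at least one edge of G. Contracting each set to a single vertex therefore yields K_{4} as a minor, and since treewidth is minor-monotone, tw(G) ≥ tw(K_{4}) = 3. The upper and lower bounds meet at 3, so that is the treewidth.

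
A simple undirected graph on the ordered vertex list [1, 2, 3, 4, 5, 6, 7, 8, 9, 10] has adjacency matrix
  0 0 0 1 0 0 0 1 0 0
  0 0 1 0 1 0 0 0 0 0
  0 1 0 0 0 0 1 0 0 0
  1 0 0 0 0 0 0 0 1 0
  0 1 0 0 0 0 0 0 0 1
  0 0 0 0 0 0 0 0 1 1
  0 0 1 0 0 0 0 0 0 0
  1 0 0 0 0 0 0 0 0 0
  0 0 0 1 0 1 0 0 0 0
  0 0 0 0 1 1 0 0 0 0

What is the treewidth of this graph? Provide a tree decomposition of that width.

Every bag has size at most 2, so the width is 2 − 1 = 1 and tw(G) ≤ 1. Any graph with an edge has treewidth ≥ 1, and G has the edge 8–1. Combining the bounds, tw(G) = 1.

Treewidth 1.
One optimal decomposition is:
Bags: B1 = {1, 8}  B2 = {1, 4}  B3 = {4, 9}  B4 = {6, 9}  B5 = {6, 10}  B6 = {5, 10}  B7 = {2, 5}  B8 = {2, 3}  B9 = {3, 7}
Tree: B1–B2, B2–B3, B3–B4, B4–B5, B5–B6, B6–B7, B7–B8, B8–B9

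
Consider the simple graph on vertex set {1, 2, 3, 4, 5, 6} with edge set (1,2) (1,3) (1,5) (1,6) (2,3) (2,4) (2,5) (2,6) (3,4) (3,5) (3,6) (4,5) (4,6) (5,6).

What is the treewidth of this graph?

4

A width-4 tree decomposition is:
Bags: B1 = {1, 2, 3, 5, 6}  B2 = {2, 3, 4, 5, 6}
Tree: B1–B2
Each bag holds 5 vertices, so the decomposition has width 4, which upper-bounds the treewidth. For the lower bound, the 5 vertices {1, 2, 3, 5, 6} are pairwise adjacent, and any tree decomposition puts a clique entirely inside one bag — forcing width ≥ 4. Combining the bounds, tw(G) = 4.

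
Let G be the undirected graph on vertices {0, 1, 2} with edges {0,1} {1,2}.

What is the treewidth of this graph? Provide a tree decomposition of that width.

Treewidth 1.
One such decomposition:
Bags: B1 = {0, 1}  B2 = {1, 2}
Tree: B1–B2

Every bag has size at most 2, so the width is 2 − 1 = 1 and tw(G) ≤ 1. Any graph with an edge has treewidth ≥ 1, and G has the edge 0–1. The upper and lower bounds meet at 1, so that is the treewidth.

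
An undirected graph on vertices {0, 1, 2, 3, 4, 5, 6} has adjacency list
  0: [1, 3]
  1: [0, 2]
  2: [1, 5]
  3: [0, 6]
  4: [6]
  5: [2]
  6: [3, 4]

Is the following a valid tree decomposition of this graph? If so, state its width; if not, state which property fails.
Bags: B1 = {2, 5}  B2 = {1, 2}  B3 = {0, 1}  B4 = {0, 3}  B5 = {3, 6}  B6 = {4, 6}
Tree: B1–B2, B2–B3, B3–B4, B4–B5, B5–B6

Yes; width 1.

Checking the three conditions: (i) the bags cover all of {0, 1, 2, 3, 4, 5, 6}; (ii) for each edge, some bag contains both endpoints; (iii) the bags containing any fixed vertex form a subtree. All hold, so the decomposition is valid with width 2 − 1 = 1.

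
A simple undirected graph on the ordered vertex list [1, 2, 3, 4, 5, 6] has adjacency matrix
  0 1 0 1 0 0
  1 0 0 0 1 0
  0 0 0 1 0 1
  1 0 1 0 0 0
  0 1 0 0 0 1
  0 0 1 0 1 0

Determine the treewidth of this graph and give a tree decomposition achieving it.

Treewidth 2.
Bags: B1 = {1, 2, 4}  B2 = {2, 4, 5}  B3 = {4, 5, 6}  B4 = {3, 4, 6}
Tree: B1–B2, B2–B3, B3–B4

The largest bag has 3 vertices, giving width 2; this decomposition certifies tw(G) ≤ 2. For the lower bound, G contains the cycle 4–1–2–5–6–3–4, so G is not a forest; only forests have treewidth ≤ 1, hence tw(G) ≥ 2. Therefore the treewidth is 2.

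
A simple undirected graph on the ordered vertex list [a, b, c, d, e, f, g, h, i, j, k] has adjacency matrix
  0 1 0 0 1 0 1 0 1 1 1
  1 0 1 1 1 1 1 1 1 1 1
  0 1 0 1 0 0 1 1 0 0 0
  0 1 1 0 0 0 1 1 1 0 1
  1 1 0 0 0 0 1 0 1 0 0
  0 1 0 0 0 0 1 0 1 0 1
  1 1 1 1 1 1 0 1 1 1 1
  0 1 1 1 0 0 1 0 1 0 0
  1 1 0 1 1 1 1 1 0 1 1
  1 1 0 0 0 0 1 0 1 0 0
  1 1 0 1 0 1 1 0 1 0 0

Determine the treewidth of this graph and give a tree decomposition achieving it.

Treewidth 4.
One such decomposition:
Bags: B1 = {a, b, g, i, k}  B2 = {b, d, g, i, k}  B3 = {b, d, g, h, i}  B4 = {a, b, e, g, i}  B5 = {b, f, g, i, k}  B6 = {a, b, g, i, j}  B7 = {b, c, d, g, h}
Tree: B1–B2, B2–B3, B1–B4, B1–B5, B4–B6, B3–B7

Each bag holds 5 vertices, so the decomposition has width 4, which upper-bounds the treewidth. On the other hand G contains the 5-clique {b, c, d, g, h}. A clique must lie in a single bag of any decomposition, so no decomposition can have width below 4. Hence tw(G) = 4 exactly.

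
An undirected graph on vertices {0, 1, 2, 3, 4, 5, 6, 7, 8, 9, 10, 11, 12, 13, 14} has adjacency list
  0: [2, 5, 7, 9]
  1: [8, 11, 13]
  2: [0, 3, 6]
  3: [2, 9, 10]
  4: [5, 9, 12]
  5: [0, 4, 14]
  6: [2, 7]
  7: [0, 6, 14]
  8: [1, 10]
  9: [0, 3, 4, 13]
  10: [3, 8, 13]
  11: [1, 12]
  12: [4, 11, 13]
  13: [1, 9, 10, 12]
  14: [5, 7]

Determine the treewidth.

3

A width-3 tree decomposition is:
Bags: B1 = {2, 6, 7, 14}  B2 = {0, 2, 7, 14}  B3 = {0, 2, 5, 14}  B4 = {0, 2, 3, 5}  B5 = {0, 3, 5, 9}  B6 = {3, 4, 5, 9}  B7 = {3, 4, 9, 10}  B8 = {4, 9, 10, 13}  B9 = {4, 10, 12, 13}  B10 = {8, 10, 12, 13}  B11 = {1, 8, 12, 13}  B12 = {1, 8, 11, 12}
Tree: B1–B2, B2–B3, B3–B4, B4–B5, B5–B6, B6–B7, B7–B8, B8–B9, B9–B10, B10–B11, B11–B12
The largest bag has 4 vertices, giving width 3; this decomposition certifies tw(G) ≤ 3. For the lower bound: the 4 vertex sets {6,7,14}, {2}, {0}, {3,4,5,9} are disjoint, each induces a connected subgraph, and every pair is joined by at least one edge of G. Contracting each set to a single vertex therefore yields K_{4} as a minor, and since treewidth is minor-monotone, tw(G) ≥ tw(K_{4}) = 3. Therefore the treewidth is 3.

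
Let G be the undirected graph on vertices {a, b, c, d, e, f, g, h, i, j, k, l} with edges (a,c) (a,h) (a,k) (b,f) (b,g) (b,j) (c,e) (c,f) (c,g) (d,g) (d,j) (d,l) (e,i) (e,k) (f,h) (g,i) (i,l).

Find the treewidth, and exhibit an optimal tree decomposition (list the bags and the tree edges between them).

Treewidth 3.
Bags: B1 = {d, i, j, l}  B2 = {d, g, i, j}  B3 = {b, g, i, j}  B4 = {b, e, g, i}  B5 = {b, c, e, g}  B6 = {b, c, e, f}  B7 = {c, e, f, k}  B8 = {a, c, f, k}  B9 = {a, f, h, k}
Tree: B1–B2, B2–B3, B3–B4, B4–B5, B5–B6, B6–B7, B7–B8, B8–B9

Each bag holds 4 vertices, so the decomposition has width 3, which upper-bounds the treewidth. For the lower bound: the 4 vertex sets {d,j,l}, {i}, {g}, {b,c,e,f} are disjoint, each induces a connected subgraph, and every pair is joined by at least one edge of G. Contracting each set to a single vertex therefore yields K_{4} as a minor, and since treewidth is minor-monotone, tw(G) ≥ tw(K_{4}) = 3. The upper and lower bounds meet at 3, so that is the treewidth.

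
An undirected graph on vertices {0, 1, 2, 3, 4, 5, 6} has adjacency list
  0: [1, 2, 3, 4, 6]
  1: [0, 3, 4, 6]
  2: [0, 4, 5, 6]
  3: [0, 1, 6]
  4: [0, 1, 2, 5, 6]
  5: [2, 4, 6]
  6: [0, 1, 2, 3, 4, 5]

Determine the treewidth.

3

A width-3 tree decomposition is:
Bags: B1 = {0, 2, 4, 6}  B2 = {0, 1, 4, 6}  B3 = {0, 1, 3, 6}  B4 = {2, 4, 5, 6}
Tree: B1–B2, B2–B3, B1–B4
Every bag has size at most 4, so the width is 4 − 1 = 3 and tw(G) ≤ 3. Conversely, {0, 1, 3, 6} is a clique of size 4, and the vertices of any clique must share a bag in every tree decomposition; so some bag has ≥ 4 vertices and tw(G) ≥ 3. Therefore the treewidth is 3.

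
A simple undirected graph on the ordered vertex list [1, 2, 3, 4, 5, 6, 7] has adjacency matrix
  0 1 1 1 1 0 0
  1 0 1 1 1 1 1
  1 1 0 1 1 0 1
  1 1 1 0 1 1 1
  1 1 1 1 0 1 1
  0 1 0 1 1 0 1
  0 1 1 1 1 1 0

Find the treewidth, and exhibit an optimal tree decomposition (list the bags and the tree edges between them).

Treewidth 4.
Bags: B1 = {2, 3, 4, 5, 7}  B2 = {1, 2, 3, 4, 5}  B3 = {2, 4, 5, 6, 7}
Tree: B1–B2, B1–B3

Every bag has size at most 5, so the width is 5 − 1 = 4 and tw(G) ≤ 4. Conversely, {1, 2, 3, 4, 5} is a clique of size 5, and the vertices of any clique must share a bag in every tree decomposition; so some bag has ≥ 5 vertices and tw(G) ≥ 4. Combining the bounds, tw(G) = 4.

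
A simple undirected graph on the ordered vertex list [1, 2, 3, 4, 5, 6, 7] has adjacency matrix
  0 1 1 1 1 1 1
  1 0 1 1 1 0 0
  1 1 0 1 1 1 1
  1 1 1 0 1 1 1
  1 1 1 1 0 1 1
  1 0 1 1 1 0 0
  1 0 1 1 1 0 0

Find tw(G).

4

A width-4 tree decomposition is:
Bags: B1 = {1, 3, 4, 5, 7}  B2 = {1, 3, 4, 5, 6}  B3 = {1, 2, 3, 4, 5}
Tree: B1–B2, B1–B3
Each bag holds 5 vertices, so the decomposition has width 4, which upper-bounds the treewidth. Conversely, {1, 2, 3, 4, 5} is a clique of size 5, and the vertices of any clique must share a bag in every tree decomposition; so some bag has ≥ 5 vertices and tw(G) ≥ 4. Combining the bounds, tw(G) = 4.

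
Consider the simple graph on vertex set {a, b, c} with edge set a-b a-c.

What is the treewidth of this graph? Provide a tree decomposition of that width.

Treewidth 1.
One such decomposition:
Bags: B1 = {a, b}  B2 = {a, c}
Tree: B1–B2

The largest bag has 2 vertices, giving width 1; this decomposition certifies tw(G) ≤ 1. Since G has at least one edge (e.g. a–b), it is not an edgeless graph, so tw(G) ≥ 1. Hence tw(G) = 1 exactly.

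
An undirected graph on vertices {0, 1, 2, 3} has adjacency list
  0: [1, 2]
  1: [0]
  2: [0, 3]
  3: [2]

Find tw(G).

1

A width-1 tree decomposition is:
Bags: B1 = {2, 3}  B2 = {0, 2}  B3 = {0, 1}
Tree: B1–B2, B2–B3
The largest bag has 2 vertices, giving width 1; this decomposition certifies tw(G) ≤ 1. G has an edge, so its treewidth is at least 1. Therefore the treewidth is 1.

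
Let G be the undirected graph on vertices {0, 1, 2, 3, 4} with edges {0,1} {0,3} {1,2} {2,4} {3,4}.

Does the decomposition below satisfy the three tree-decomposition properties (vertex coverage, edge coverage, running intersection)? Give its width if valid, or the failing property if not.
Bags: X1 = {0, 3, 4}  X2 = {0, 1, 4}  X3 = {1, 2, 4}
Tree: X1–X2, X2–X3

Vertex coverage: the bags together contain {0, 1, 2, 3, 4}, the full vertex set. Edge coverage: each edge of G has both endpoints in at least one bag. Running intersection: for every vertex, the bags containing it form a connected subtree. All three properties hold, so this is a valid tree decomposition of width max|bag| − 1 = 2, and hence tw(G) ≤ 2.

Yes; width 2.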